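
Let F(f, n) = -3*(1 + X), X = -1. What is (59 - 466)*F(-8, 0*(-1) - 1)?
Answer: 0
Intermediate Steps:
F(f, n) = 0 (F(f, n) = -3*(1 - 1) = -3*0 = 0)
(59 - 466)*F(-8, 0*(-1) - 1) = (59 - 466)*0 = -407*0 = 0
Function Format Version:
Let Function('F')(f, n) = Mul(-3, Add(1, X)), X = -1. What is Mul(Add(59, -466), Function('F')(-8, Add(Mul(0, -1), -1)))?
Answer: 0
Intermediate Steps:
Function('F')(f, n) = 0 (Function('F')(f, n) = Mul(-3, Add(1, -1)) = Mul(-3, 0) = 0)
Mul(Add(59, -466), Function('F')(-8, Add(Mul(0, -1), -1))) = Mul(Add(59, -466), 0) = Mul(-407, 0) = 0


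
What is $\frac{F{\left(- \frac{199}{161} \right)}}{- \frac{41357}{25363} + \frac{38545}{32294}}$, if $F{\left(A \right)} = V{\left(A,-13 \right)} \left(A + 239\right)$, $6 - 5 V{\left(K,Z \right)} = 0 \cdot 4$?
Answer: $- \frac{12541641519264}{19210848601} \approx -652.84$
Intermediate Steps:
$V{\left(K,Z \right)} = \frac{6}{5}$ ($V{\left(K,Z \right)} = \frac{6}{5} - \frac{0 \cdot 4}{5} = \frac{6}{5} - 0 = \frac{6}{5} + 0 = \frac{6}{5}$)
$F{\left(A \right)} = \frac{1434}{5} + \frac{6 A}{5}$ ($F{\left(A \right)} = \frac{6 \left(A + 239\right)}{5} = \frac{6 \left(239 + A\right)}{5} = \frac{1434}{5} + \frac{6 A}{5}$)
$\frac{F{\left(- \frac{199}{161} \right)}}{- \frac{41357}{25363} + \frac{38545}{32294}} = \frac{\frac{1434}{5} + \frac{6 \left(- \frac{199}{161}\right)}{5}}{- \frac{41357}{25363} + \frac{38545}{32294}} = \frac{\frac{1434}{5} + \frac{6 \left(\left(-199\right) \frac{1}{161}\right)}{5}}{\left(-41357\right) \frac{1}{25363} + 38545 \cdot \frac{1}{32294}} = \frac{\frac{1434}{5} + \frac{6}{5} \left(- \frac{199}{161}\right)}{- \frac{41357}{25363} + \frac{38545}{32294}} = \frac{\frac{1434}{5} - \frac{1194}{805}}{- \frac{357966123}{819072722}} = \frac{45936}{161} \left(- \frac{819072722}{357966123}\right) = - \frac{12541641519264}{19210848601}$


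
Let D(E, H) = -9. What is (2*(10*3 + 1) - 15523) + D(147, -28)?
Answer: -15470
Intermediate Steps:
(2*(10*3 + 1) - 15523) + D(147, -28) = (2*(10*3 + 1) - 15523) - 9 = (2*(30 + 1) - 15523) - 9 = (2*31 - 15523) - 9 = (62 - 15523) - 9 = -15461 - 9 = -15470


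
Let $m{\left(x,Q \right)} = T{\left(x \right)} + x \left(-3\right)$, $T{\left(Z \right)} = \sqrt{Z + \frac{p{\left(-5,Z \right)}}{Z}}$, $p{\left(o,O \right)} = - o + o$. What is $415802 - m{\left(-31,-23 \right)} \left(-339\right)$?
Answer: $447329 + 339 i \sqrt{31} \approx 4.4733 \cdot 10^{5} + 1887.5 i$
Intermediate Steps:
$p{\left(o,O \right)} = 0$
$T{\left(Z \right)} = \sqrt{Z}$ ($T{\left(Z \right)} = \sqrt{Z + \frac{0}{Z}} = \sqrt{Z + 0} = \sqrt{Z}$)
$m{\left(x,Q \right)} = \sqrt{x} - 3 x$ ($m{\left(x,Q \right)} = \sqrt{x} + x \left(-3\right) = \sqrt{x} - 3 x$)
$415802 - m{\left(-31,-23 \right)} \left(-339\right) = 415802 - \left(\sqrt{-31} - -93\right) \left(-339\right) = 415802 - \left(i \sqrt{31} + 93\right) \left(-339\right) = 415802 - \left(93 + i \sqrt{31}\right) \left(-339\right) = 415802 - \left(-31527 - 339 i \sqrt{31}\right) = 415802 + \left(31527 + 339 i \sqrt{31}\right) = 447329 + 339 i \sqrt{31}$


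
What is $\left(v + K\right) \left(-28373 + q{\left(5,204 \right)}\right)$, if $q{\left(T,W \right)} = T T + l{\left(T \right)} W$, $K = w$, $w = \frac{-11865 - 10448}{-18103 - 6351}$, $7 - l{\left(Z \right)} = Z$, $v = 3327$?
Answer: $- \frac{1136889370870}{12227} \approx -9.2982 \cdot 10^{7}$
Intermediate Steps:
$l{\left(Z \right)} = 7 - Z$
$w = \frac{22313}{24454}$ ($w = - \frac{22313}{-24454} = \left(-22313\right) \left(- \frac{1}{24454}\right) = \frac{22313}{24454} \approx 0.91245$)
$K = \frac{22313}{24454} \approx 0.91245$
$q{\left(T,W \right)} = T^{2} + W \left(7 - T\right)$ ($q{\left(T,W \right)} = T T + \left(7 - T\right) W = T^{2} + W \left(7 - T\right)$)
$\left(v + K\right) \left(-28373 + q{\left(5,204 \right)}\right) = \left(3327 + \frac{22313}{24454}\right) \left(-28373 - \left(-25 + 204 \left(-7 + 5\right)\right)\right) = \frac{81380771 \left(-28373 - \left(-25 + 204 \left(-2\right)\right)\right)}{24454} = \frac{81380771 \left(-28373 + \left(25 + 408\right)\right)}{24454} = \frac{81380771 \left(-28373 + 433\right)}{24454} = \frac{81380771}{24454} \left(-27940\right) = - \frac{1136889370870}{12227}$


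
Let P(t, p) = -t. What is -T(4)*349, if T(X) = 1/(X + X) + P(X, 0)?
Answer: 10819/8 ≈ 1352.4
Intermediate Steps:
T(X) = 1/(2*X) - X (T(X) = 1/(X + X) - X = 1/(2*X) - X)
-T(4)*349 = -((½)/4 - 1*4)*349 = -((½)*(¼) - 4)*349 = -(⅛ - 4)*349 = -(-31)*349/8 = -1*(-10819/8) = 10819/8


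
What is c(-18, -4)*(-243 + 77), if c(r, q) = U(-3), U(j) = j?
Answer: 498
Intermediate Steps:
c(r, q) = -3
c(-18, -4)*(-243 + 77) = -3*(-243 + 77) = -3*(-166) = 498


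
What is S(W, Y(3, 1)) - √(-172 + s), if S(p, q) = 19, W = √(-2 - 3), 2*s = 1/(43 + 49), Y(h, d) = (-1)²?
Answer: 19 - I*√1455762/92 ≈ 19.0 - 13.115*I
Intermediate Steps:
Y(h, d) = 1
s = 1/184 (s = 1/(2*(43 + 49)) = (½)/92 = (½)*(1/92) = 1/184 ≈ 0.0054348)
W = I*√5 (W = √(-5) = I*√5 ≈ 2.2361*I)
S(W, Y(3, 1)) - √(-172 + s) = 19 - √(-172 + 1/184) = 19 - √(-31647/184) = 19 - I*√1455762/92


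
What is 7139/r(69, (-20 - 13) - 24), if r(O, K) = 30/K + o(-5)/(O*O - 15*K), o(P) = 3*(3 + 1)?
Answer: -1075932/79 ≈ -13619.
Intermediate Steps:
o(P) = 12 (o(P) = 3*4 = 12)
r(O, K) = 12/(O² - 15*K) + 30/K (r(O, K) = 30/K + 12/(O*O - 15*K) = 30/K + 12/(O² - 15*K) = 12/(O² - 15*K) + 30/K)
7139/r(69, (-20 - 13) - 24) = 7139/((6*(-5*69² + 73*((-20 - 13) - 24))/(((-20 - 13) - 24)*(-1*69² + 15*((-20 - 13) - 24))))) = 7139/((6*(-5*4761 + 73*(-33 - 24))/((-33 - 24)*(-1*4761 + 15*(-33 - 24))))) = 7139/((6*(-23805 + 73*(-57))/(-57*(-4761 + 15*(-57))))) = 7139/((6*(-1/57)*(-23805 - 4161)/(-4761 - 855))) = 7139/((6*(-1/57)*(-27966)/(-5616))) = 7139/((6*(-1/57)*(-1/5616)*(-27966))) = 7139/(-4661/8892) = 7139*(-8892/4661) = -1075932/79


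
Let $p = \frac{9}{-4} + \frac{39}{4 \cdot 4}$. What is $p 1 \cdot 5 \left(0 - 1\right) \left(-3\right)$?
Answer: $\frac{45}{16} \approx 2.8125$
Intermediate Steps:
$p = \frac{3}{16}$ ($p = 9 \left(- \frac{1}{4}\right) + \frac{39}{16} = - \frac{9}{4} + 39 \cdot \frac{1}{16} = - \frac{9}{4} + \frac{39}{16} = \frac{3}{16} \approx 0.1875$)
$p 1 \cdot 5 \left(0 - 1\right) \left(-3\right) = \frac{3 \cdot 1 \cdot 5 \left(0 - 1\right) \left(-3\right)}{16} = \frac{3 \cdot 5 \left(\left(-1\right) \left(-3\right)\right)}{16} = \frac{3 \cdot 5 \cdot 3}{16} = \frac{3}{16} \cdot 15 = \frac{45}{16}$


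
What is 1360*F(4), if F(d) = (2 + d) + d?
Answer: 13600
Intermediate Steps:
F(d) = 2 + 2*d
1360*F(4) = 1360*(2 + 2*4) = 1360*(2 + 8) = 1360*10 = 13600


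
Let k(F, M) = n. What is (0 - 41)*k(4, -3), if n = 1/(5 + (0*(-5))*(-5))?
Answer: -41/5 ≈ -8.2000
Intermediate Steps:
n = 1/5 (n = 1/(5 + 0*(-5)) = 1/(5 + 0) = 1/5 ≈ 0.20000)
k(F, M) = 1/5
(0 - 41)*k(4, -3) = (0 - 41)*(1/5) = -41*1/5 = -41/5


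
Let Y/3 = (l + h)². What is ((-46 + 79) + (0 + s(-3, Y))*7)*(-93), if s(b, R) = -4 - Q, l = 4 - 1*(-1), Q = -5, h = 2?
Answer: -3720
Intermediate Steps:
l = 5 (l = 4 + 1 = 5)
Y = 147 (Y = 3*(5 + 2)² = 3*7² = 3*49 = 147)
s(b, R) = 1 (s(b, R) = -4 - 1*(-5) = -4 + 5 = 1)
((-46 + 79) + (0 + s(-3, Y))*7)*(-93) = ((-46 + 79) + (0 + 1)*7)*(-93) = (33 + 1*7)*(-93) = (33 + 7)*(-93) = 40*(-93) = -3720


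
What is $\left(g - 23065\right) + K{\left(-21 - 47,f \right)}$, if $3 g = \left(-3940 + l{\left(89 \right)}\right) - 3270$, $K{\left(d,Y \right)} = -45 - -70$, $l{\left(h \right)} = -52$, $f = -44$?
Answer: $- \frac{76382}{3} \approx -25461.0$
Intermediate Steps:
$K{\left(d,Y \right)} = 25$ ($K{\left(d,Y \right)} = -45 + 70 = 25$)
$g = - \frac{7262}{3}$ ($g = \frac{\left(-3940 - 52\right) - 3270}{3} = \frac{-3992 - 3270}{3} = \frac{1}{3} \left(-7262\right) = - \frac{7262}{3} \approx -2420.7$)
$\left(g - 23065\right) + K{\left(-21 - 47,f \right)} = \left(- \frac{7262}{3} - 23065\right) + 25 = - \frac{76457}{3} + 25 = - \frac{76382}{3}$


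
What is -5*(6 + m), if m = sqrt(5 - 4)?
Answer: -35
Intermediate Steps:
m = 1 (m = sqrt(1) = 1)
-5*(6 + m) = -5*(6 + 1) = -5*7 = -35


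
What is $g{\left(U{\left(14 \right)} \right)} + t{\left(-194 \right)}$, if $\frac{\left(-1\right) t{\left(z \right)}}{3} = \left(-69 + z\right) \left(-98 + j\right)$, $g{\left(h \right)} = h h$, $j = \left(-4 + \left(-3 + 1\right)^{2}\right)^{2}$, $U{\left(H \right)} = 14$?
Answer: $-77126$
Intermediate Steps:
$j = 0$ ($j = \left(-4 + \left(-2\right)^{2}\right)^{2} = \left(-4 + 4\right)^{2} = 0^{2} = 0$)
$g{\left(h \right)} = h^{2}$
$t{\left(z \right)} = -20286 + 294 z$ ($t{\left(z \right)} = - 3 \left(-69 + z\right) \left(-98 + 0\right) = - 3 \left(-69 + z\right) \left(-98\right) = - 3 \left(6762 - 98 z\right) = -20286 + 294 z$)
$g{\left(U{\left(14 \right)} \right)} + t{\left(-194 \right)} = 14^{2} + \left(-20286 + 294 \left(-194\right)\right) = 196 - 77322 = -77126$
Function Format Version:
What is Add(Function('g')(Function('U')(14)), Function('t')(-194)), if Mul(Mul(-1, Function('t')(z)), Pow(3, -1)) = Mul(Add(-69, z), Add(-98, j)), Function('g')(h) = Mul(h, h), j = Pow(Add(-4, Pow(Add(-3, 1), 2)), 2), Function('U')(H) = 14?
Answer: -77126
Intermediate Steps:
j = 0 (j = Pow(Add(-4, Pow(-2, 2)), 2) = Pow(Add(-4, 4), 2) = Pow(0, 2) = 0)
Function('g')(h) = Pow(h, 2)
Function('t')(z) = Add(-20286, Mul(294, z)) (Function('t')(z) = Mul(-3, Mul(Add(-69, z), Add(-98, 0))) = Mul(-3, Mul(Add(-69, z), -98)) = Mul(-3, Add(6762, Mul(-98, z))) = Add(-20286, Mul(294, z)))
Add(Function('g')(Function('U')(14)), Function('t')(-194)) = Add(Pow(14, 2), Add(-20286, Mul(294, -194))) = Add(196, Add(-20286, -57036)) = Add(196, -77322) = -77126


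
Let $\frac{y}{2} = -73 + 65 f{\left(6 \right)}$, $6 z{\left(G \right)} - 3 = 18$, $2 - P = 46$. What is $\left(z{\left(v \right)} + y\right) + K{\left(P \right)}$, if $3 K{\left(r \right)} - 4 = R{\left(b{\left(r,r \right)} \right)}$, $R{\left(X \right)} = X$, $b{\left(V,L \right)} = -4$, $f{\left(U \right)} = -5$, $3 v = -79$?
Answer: $- \frac{1585}{2} \approx -792.5$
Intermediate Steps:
$v = - \frac{79}{3}$ ($v = \frac{1}{3} \left(-79\right) = - \frac{79}{3} \approx -26.333$)
$P = -44$ ($P = 2 - 46 = -44$)
$z{\left(G \right)} = \frac{7}{2}$ ($z{\left(G \right)} = \frac{1}{2} + \frac{1}{6} \cdot 18 = \frac{1}{2} + 3 = \frac{7}{2}$)
$K{\left(r \right)} = 0$ ($K{\left(r \right)} = \frac{4}{3} + \frac{1}{3} \left(-4\right) = \frac{4}{3} - \frac{4}{3} = 0$)
$y = -796$ ($y = 2 \left(-73 + 65 \left(-5\right)\right) = 2 \left(-73 - 325\right) = 2 \left(-398\right) = -796$)
$\left(z{\left(v \right)} + y\right) + K{\left(P \right)} = \left(\frac{7}{2} - 796\right) + 0 = - \frac{1585}{2} + 0 = - \frac{1585}{2}$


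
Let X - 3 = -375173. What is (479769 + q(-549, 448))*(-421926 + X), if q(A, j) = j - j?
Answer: -382421950824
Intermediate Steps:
q(A, j) = 0
X = -375170 (X = 3 - 375173 = -375170)
(479769 + q(-549, 448))*(-421926 + X) = (479769 + 0)*(-421926 - 375170) = 479769*(-797096) = -382421950824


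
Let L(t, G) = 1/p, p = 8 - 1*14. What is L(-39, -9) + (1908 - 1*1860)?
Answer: 287/6 ≈ 47.833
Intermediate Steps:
p = -6 (p = 8 - 14 = -6)
L(t, G) = -⅙ (L(t, G) = 1/(-6) = -⅙)
L(-39, -9) + (1908 - 1*1860) = -⅙ + (1908 - 1*1860) = -⅙ + (1908 - 1860) = -⅙ + 48 = 287/6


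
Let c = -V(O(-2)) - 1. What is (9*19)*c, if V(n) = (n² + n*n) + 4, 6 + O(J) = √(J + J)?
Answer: -11799 + 8208*I ≈ -11799.0 + 8208.0*I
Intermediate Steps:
O(J) = -6 + √2*√J (O(J) = -6 + √(J + J) = -6 + √(2*J) = -6 + √2*√J)
V(n) = 4 + 2*n² (V(n) = (n² + n²) + 4 = 2*n² + 4 = 4 + 2*n²)
c = -5 - 2*(-6 + 2*I)² (c = -(4 + 2*(-6 + √2*√(-2))²) - 1 = -(4 + 2*(-6 + √2*(I*√2))²) - 1 = -(4 + 2*(-6 + 2*I)²) - 1 = (-4 - 2*(-6 + 2*I)²) - 1 = -5 - 2*(-6 + 2*I)² ≈ -69.0 + 48.0*I)
(9*19)*c = (9*19)*(-69 + 48*I) = 171*(-69 + 48*I) = -11799 + 8208*I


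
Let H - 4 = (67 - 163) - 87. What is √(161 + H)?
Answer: 3*I*√2 ≈ 4.2426*I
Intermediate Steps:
H = -179 (H = 4 + ((67 - 163) - 87) = 4 + (-96 - 87) = 4 - 183 = -179)
√(161 + H) = √(161 - 179) = √(-18) = 3*I*√2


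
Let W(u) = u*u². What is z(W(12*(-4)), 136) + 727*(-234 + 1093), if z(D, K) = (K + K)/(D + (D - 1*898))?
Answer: 69344327077/111041 ≈ 6.2449e+5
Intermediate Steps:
W(u) = u³
z(D, K) = 2*K/(-898 + 2*D) (z(D, K) = (2*K)/(D + (D - 898)) = (2*K)/(D + (-898 + D)) = (2*K)/(-898 + 2*D) = 2*K/(-898 + 2*D))
z(W(12*(-4)), 136) + 727*(-234 + 1093) = 136/(-449 + (12*(-4))³) + 727*(-234 + 1093) = 136/(-449 + (-48)³) + 727*859 = 136/(-449 - 110592) + 624493 = 136/(-111041) + 624493 = 136*(-1/111041) + 624493 = -136/111041 + 624493 = 69344327077/111041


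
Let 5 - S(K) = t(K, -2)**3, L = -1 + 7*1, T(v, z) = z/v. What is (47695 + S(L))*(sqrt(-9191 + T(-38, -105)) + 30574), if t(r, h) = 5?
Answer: 1454558050 + 47575*I*sqrt(13267814)/38 ≈ 1.4546e+9 + 4.5603e+6*I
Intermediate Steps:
L = 6 (L = -1 + 7 = 6)
S(K) = -120 (S(K) = 5 - 1*5**3 = 5 - 1*125 = 5 - 125 = -120)
(47695 + S(L))*(sqrt(-9191 + T(-38, -105)) + 30574) = (47695 - 120)*(sqrt(-9191 - 105/(-38)) + 30574) = 47575*(sqrt(-9191 - 105*(-1/38)) + 30574) = 47575*(sqrt(-9191 + 105/38) + 30574) = 47575*(sqrt(-349153/38) + 30574) = 47575*(I*sqrt(13267814)/38 + 30574) = 47575*(30574 + I*sqrt(13267814)/38) = 1454558050 + 47575*I*sqrt(13267814)/38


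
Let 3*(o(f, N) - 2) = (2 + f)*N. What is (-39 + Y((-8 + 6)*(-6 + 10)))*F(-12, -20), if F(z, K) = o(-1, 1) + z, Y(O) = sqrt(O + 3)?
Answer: 377 - 29*I*sqrt(5)/3 ≈ 377.0 - 21.615*I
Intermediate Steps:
o(f, N) = 2 + N*(2 + f)/3 (o(f, N) = 2 + ((2 + f)*N)/3 = 2 + (N*(2 + f))/3 = 2 + N*(2 + f)/3)
Y(O) = sqrt(3 + O)
F(z, K) = 7/3 + z (F(z, K) = (2 + (2/3)*1 + (1/3)*1*(-1)) + z = (2 + 2/3 - 1/3) + z = 7/3 + z)
(-39 + Y((-8 + 6)*(-6 + 10)))*F(-12, -20) = (-39 + sqrt(3 + (-8 + 6)*(-6 + 10)))*(7/3 - 12) = (-39 + sqrt(3 - 2*4))*(-29/3) = (-39 + sqrt(3 - 8))*(-29/3) = (-39 + sqrt(-5))*(-29/3) = (-39 + I*sqrt(5))*(-29/3) = 377 - 29*I*sqrt(5)/3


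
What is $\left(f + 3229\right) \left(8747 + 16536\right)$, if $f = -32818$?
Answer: $-748098687$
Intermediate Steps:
$\left(f + 3229\right) \left(8747 + 16536\right) = \left(-32818 + 3229\right) \left(8747 + 16536\right) = \left(-29589\right) 25283 = -748098687$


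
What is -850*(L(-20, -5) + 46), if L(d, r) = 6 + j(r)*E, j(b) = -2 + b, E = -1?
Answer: -50150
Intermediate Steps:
L(d, r) = 8 - r (L(d, r) = 6 + (-2 + r)*(-1) = 6 + (2 - r) = 8 - r)
-850*(L(-20, -5) + 46) = -850*((8 - 1*(-5)) + 46) = -850*((8 + 5) + 46) = -850*(13 + 46) = -850*59 = -50150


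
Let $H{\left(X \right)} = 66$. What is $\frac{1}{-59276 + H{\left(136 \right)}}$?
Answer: $- \frac{1}{59210} \approx -1.6889 \cdot 10^{-5}$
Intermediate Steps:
$\frac{1}{-59276 + H{\left(136 \right)}} = \frac{1}{-59276 + 66} = \frac{1}{-59210} = - \frac{1}{59210}$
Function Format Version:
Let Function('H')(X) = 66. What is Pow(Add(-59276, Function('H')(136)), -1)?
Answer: Rational(-1, 59210) ≈ -1.6889e-5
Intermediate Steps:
Pow(Add(-59276, Function('H')(136)), -1) = Pow(Add(-59276, 66), -1) = Pow(-59210, -1) = Rational(-1, 59210)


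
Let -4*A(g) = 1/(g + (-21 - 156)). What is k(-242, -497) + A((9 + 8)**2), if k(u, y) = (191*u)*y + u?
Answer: 10291497215/448 ≈ 2.2972e+7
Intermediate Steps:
k(u, y) = u + 191*u*y (k(u, y) = 191*u*y + u = u + 191*u*y)
A(g) = -1/(4*(-177 + g)) (A(g) = -1/(4*(g + (-21 - 156))) = -1/(4*(g - 177)) = -1/(4*(-177 + g)))
k(-242, -497) + A((9 + 8)**2) = -242*(1 + 191*(-497)) - 1/(-708 + 4*(9 + 8)**2) = -242*(1 - 94927) - 1/(-708 + 4*17**2) = -242*(-94926) - 1/(-708 + 4*289) = 22972092 - 1/(-708 + 1156) = 22972092 - 1/448 = 10291497215/448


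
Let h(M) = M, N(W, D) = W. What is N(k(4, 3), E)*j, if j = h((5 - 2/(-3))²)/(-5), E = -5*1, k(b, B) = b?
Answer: -1156/45 ≈ -25.689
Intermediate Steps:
E = -5
j = -289/45 (j = (5 - 2/(-3))²/(-5) = (5 - 2*(-⅓))²*(-⅕) = (5 + ⅔)²*(-⅕) = (17/3)²*(-⅕) = (289/9)*(-⅕) = -289/45 ≈ -6.4222)
N(k(4, 3), E)*j = 4*(-289/45) = -1156/45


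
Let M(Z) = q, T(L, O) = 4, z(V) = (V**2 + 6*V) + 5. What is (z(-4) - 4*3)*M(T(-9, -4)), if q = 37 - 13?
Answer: -360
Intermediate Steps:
z(V) = 5 + V**2 + 6*V
q = 24
M(Z) = 24
(z(-4) - 4*3)*M(T(-9, -4)) = ((5 + (-4)**2 + 6*(-4)) - 4*3)*24 = ((5 + 16 - 24) - 12)*24 = (-3 - 12)*24 = -15*24 = -360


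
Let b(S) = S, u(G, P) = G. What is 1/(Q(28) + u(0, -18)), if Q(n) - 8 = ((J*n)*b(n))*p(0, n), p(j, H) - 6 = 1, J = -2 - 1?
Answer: -1/16456 ≈ -6.0768e-5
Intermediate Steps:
J = -3
p(j, H) = 7 (p(j, H) = 6 + 1 = 7)
Q(n) = 8 - 21*n**2 (Q(n) = 8 + ((-3*n)*n)*7 = 8 - 3*n**2*7 = 8 - 21*n**2)
1/(Q(28) + u(0, -18)) = 1/((8 - 21*28**2) + 0) = 1/((8 - 21*784) + 0) = 1/((8 - 16464) + 0) = 1/(-16456 + 0) = 1/(-16456) = -1/16456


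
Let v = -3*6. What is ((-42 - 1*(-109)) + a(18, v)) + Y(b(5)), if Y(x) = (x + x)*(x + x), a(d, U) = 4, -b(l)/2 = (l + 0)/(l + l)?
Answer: 75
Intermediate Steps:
b(l) = -1 (b(l) = -2*(l + 0)/(l + l) = -2*l/(2*l) = -2*l*1/(2*l) = -2*1/2 = -1)
v = -18
Y(x) = 4*x**2 (Y(x) = (2*x)*(2*x) = 4*x**2)
((-42 - 1*(-109)) + a(18, v)) + Y(b(5)) = ((-42 - 1*(-109)) + 4) + 4*(-1)**2 = ((-42 + 109) + 4) + 4*1 = (67 + 4) + 4 = 71 + 4 = 75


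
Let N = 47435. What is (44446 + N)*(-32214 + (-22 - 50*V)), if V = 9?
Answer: -3003222366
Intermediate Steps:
(44446 + N)*(-32214 + (-22 - 50*V)) = (44446 + 47435)*(-32214 + (-22 - 50*9)) = 91881*(-32214 + (-22 - 450)) = 91881*(-32214 - 472) = 91881*(-32686) = -3003222366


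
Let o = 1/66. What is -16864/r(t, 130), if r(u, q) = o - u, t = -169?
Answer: -1113024/11155 ≈ -99.778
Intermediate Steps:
o = 1/66 ≈ 0.015152
r(u, q) = 1/66 - u
-16864/r(t, 130) = -16864/(1/66 - 1*(-169)) = -16864/(1/66 + 169) = -16864/11155/66 = -16864*66/11155 = -1113024/11155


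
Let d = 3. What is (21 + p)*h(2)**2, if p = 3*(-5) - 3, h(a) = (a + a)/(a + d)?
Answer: 48/25 ≈ 1.9200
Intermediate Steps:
h(a) = 2*a/(3 + a) (h(a) = (a + a)/(a + 3) = (2*a)/(3 + a) = 2*a/(3 + a))
p = -18 (p = -15 - 3 = -18)
(21 + p)*h(2)**2 = (21 - 18)*(2*2/(3 + 2))**2 = 3*(2*2/5)**2 = 3*(2*2*(1/5))**2 = 3*(4/5)**2 = 3*(16/25) = 48/25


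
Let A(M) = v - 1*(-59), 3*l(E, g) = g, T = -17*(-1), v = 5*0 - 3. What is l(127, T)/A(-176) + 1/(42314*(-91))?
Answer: 667955/6600984 ≈ 0.10119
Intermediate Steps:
v = -3 (v = 0 - 3 = -3)
T = 17
l(E, g) = g/3
A(M) = 56 (A(M) = -3 - 1*(-59) = -3 + 59 = 56)
l(127, T)/A(-176) + 1/(42314*(-91)) = ((⅓)*17)/56 + 1/(42314*(-91)) = (17/3)*(1/56) + (1/42314)*(-1/91) = 17/168 - 1/3850574 = 667955/6600984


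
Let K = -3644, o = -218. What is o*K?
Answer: 794392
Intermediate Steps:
o*K = -218*(-3644) = 794392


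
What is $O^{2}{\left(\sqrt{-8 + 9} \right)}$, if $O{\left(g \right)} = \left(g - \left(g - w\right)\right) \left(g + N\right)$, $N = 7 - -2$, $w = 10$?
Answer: $10000$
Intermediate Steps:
$N = 9$ ($N = 7 + 2 = 9$)
$O{\left(g \right)} = 90 + 10 g$ ($O{\left(g \right)} = \left(g - \left(-10 + g\right)\right) \left(g + 9\right) = 10 \left(9 + g\right) = 90 + 10 g$)
$O^{2}{\left(\sqrt{-8 + 9} \right)} = \left(90 + 10 \sqrt{-8 + 9}\right)^{2} = \left(90 + 10 \sqrt{1}\right)^{2} = \left(90 + 10 \cdot 1\right)^{2} = \left(90 + 10\right)^{2} = 100^{2} = 10000$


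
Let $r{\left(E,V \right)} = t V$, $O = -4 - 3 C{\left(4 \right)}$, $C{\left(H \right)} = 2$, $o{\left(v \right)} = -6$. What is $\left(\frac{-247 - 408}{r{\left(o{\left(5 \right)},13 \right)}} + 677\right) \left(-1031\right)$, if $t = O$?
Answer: $- \frac{18282723}{26} \approx -7.0318 \cdot 10^{5}$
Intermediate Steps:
$O = -10$ ($O = -4 - 6 = -10$)
$t = -10$
$r{\left(E,V \right)} = - 10 V$
$\left(\frac{-247 - 408}{r{\left(o{\left(5 \right)},13 \right)}} + 677\right) \left(-1031\right) = \left(\frac{-247 - 408}{\left(-10\right) 13} + 677\right) \left(-1031\right) = \left(- \frac{655}{-130} + 677\right) \left(-1031\right) = \left(\left(-655\right) \left(- \frac{1}{130}\right) + 677\right) \left(-1031\right) = \left(\frac{131}{26} + 677\right) \left(-1031\right) = \frac{17733}{26} \left(-1031\right) = - \frac{18282723}{26}$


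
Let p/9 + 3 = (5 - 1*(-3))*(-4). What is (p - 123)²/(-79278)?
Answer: -438/181 ≈ -2.4199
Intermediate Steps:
p = -315 (p = -27 + 9*((5 - 1*(-3))*(-4)) = -27 + 9*((5 + 3)*(-4)) = -27 + 9*(8*(-4)) = -27 + 9*(-32) = -27 - 288 = -315)
(p - 123)²/(-79278) = (-315 - 123)²/(-79278) = (-438)²*(-1/79278) = 191844*(-1/79278) = -438/181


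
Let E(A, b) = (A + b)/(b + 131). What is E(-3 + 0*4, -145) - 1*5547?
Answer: -38755/7 ≈ -5536.4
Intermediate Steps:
E(A, b) = (A + b)/(131 + b)
E(-3 + 0*4, -145) - 1*5547 = ((-3 + 0*4) - 145)/(131 - 145) - 1*5547 = ((-3 + 0) - 145)/(-14) - 5547 = -(-3 - 145)/14 - 5547 = -1/14*(-148) - 5547 = 74/7 - 5547 = -38755/7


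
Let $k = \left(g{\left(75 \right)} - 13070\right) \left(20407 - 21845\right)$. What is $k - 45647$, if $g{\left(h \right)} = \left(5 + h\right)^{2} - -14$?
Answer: $9525681$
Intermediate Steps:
$g{\left(h \right)} = 14 + \left(5 + h\right)^{2}$ ($g{\left(h \right)} = \left(5 + h\right)^{2} + 14 = 14 + \left(5 + h\right)^{2}$)
$k = 9571328$ ($k = \left(\left(14 + \left(5 + 75\right)^{2}\right) - 13070\right) \left(20407 - 21845\right) = \left(\left(14 + 80^{2}\right) - 13070\right) \left(-1438\right) = \left(\left(14 + 6400\right) - 13070\right) \left(-1438\right) = \left(6414 - 13070\right) \left(-1438\right) = \left(-6656\right) \left(-1438\right) = 9571328$)
$k - 45647 = 9571328 - 45647 = 9525681$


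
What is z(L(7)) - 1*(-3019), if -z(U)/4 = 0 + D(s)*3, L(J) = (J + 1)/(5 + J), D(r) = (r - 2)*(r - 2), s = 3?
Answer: 3007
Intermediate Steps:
D(r) = (-2 + r)**2 (D(r) = (-2 + r)*(-2 + r) = (-2 + r)**2)
L(J) = (1 + J)/(5 + J)
z(U) = -12 (z(U) = -4*(0 + (-2 + 3)**2*3) = -4*(0 + 1**2*3) = -4*(0 + 1*3) = -4*(0 + 3) = -4*3 = -12)
z(L(7)) - 1*(-3019) = -12 - 1*(-3019) = -12 + 3019 = 3007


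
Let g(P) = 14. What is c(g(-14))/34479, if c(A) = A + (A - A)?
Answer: 14/34479 ≈ 0.00040604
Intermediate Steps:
c(A) = A (c(A) = A + 0 = A)
c(g(-14))/34479 = 14/34479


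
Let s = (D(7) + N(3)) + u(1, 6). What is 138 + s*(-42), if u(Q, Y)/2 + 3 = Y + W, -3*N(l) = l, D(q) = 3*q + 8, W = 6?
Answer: -1794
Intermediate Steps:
D(q) = 8 + 3*q
N(l) = -l/3
u(Q, Y) = 6 + 2*Y (u(Q, Y) = -6 + 2*(Y + 6) = -6 + 2*(6 + Y) = -6 + (12 + 2*Y) = 6 + 2*Y)
s = 46 (s = ((8 + 3*7) - 1/3*3) + (6 + 2*6) = ((8 + 21) - 1) + (6 + 12) = (29 - 1) + 18 = 28 + 18 = 46)
138 + s*(-42) = 138 + 46*(-42) = 138 - 1932 = -1794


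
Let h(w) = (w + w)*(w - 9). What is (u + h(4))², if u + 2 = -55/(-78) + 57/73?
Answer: 53216491969/32421636 ≈ 1641.4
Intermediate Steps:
h(w) = 2*w*(-9 + w) (h(w) = (2*w)*(-9 + w) = 2*w*(-9 + w))
u = -2927/5694 (u = -2 + (-55/(-78) + 57/73) = -2 + (-55*(-1/78) + 57*(1/73)) = -2 + (55/78 + 57/73) = -2 + 8461/5694 = -2927/5694 ≈ -0.51405)
(u + h(4))² = (-2927/5694 + 2*4*(-9 + 4))² = (-2927/5694 + 2*4*(-5))² = (-2927/5694 - 40)² = (-230687/5694)² = 53216491969/32421636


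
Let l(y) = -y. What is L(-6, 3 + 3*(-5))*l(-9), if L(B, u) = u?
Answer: -108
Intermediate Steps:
L(-6, 3 + 3*(-5))*l(-9) = (3 + 3*(-5))*(-1*(-9)) = (3 - 15)*9 = -12*9 = -108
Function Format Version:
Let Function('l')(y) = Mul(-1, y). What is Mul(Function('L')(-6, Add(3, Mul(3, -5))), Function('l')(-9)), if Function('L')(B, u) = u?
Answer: -108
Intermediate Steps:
Mul(Function('L')(-6, Add(3, Mul(3, -5))), Function('l')(-9)) = Mul(Add(3, Mul(3, -5)), Mul(-1, -9)) = Mul(Add(3, -15), 9) = Mul(-12, 9) = -108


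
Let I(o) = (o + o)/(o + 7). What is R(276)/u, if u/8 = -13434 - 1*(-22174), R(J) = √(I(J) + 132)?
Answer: 27*√3679/9893680 ≈ 0.00016553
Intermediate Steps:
I(o) = 2*o/(7 + o) (I(o) = (2*o)/(7 + o) = 2*o/(7 + o))
R(J) = √(132 + 2*J/(7 + J)) (R(J) = √(2*J/(7 + J) + 132) = √(132 + 2*J/(7 + J)))
u = 69920 (u = 8*(-13434 - 1*(-22174)) = 8*(-13434 + 22174) = 8*8740 = 69920)
R(276)/u = (√2*√((462 + 67*276)/(7 + 276)))/69920 = (√2*√((462 + 18492)/283))*(1/69920) = (√2*√((1/283)*18954))*(1/69920) = (√2*√(18954/283))*(1/69920) = (√2*(27*√7358/283))*(1/69920) = (54*√3679/283)*(1/69920) = 27*√3679/9893680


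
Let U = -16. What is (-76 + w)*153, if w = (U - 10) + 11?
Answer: -13923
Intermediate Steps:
w = -15 (w = (-16 - 10) + 11 = -26 + 11 = -15)
(-76 + w)*153 = (-76 - 15)*153 = -91*153 = -13923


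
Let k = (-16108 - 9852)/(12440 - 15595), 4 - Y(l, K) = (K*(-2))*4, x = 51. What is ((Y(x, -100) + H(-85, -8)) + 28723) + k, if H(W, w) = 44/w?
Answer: 35247317/1262 ≈ 27930.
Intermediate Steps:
Y(l, K) = 4 + 8*K (Y(l, K) = 4 - K*(-2)*4 = 4 - (-2*K)*4 = 4 - (-8)*K = 4 + 8*K)
k = 5192/631 (k = -25960/(-3155) = -25960*(-1/3155) = 5192/631 ≈ 8.2282)
((Y(x, -100) + H(-85, -8)) + 28723) + k = (((4 + 8*(-100)) + 44/(-8)) + 28723) + 5192/631 = (((4 - 800) + 44*(-⅛)) + 28723) + 5192/631 = ((-796 - 11/2) + 28723) + 5192/631 = (-1603/2 + 28723) + 5192/631 = 55843/2 + 5192/631 = 35247317/1262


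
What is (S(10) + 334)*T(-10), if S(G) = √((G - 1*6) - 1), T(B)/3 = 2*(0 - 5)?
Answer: -10020 - 30*√3 ≈ -10072.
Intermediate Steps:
T(B) = -30 (T(B) = 3*(2*(0 - 5)) = 3*(2*(-5)) = 3*(-10) = -30)
S(G) = √(-7 + G) (S(G) = √((G - 6) - 1) = √((-6 + G) - 1) = √(-7 + G))
(S(10) + 334)*T(-10) = (√(-7 + 10) + 334)*(-30) = (√3 + 334)*(-30) = (334 + √3)*(-30) = -10020 - 30*√3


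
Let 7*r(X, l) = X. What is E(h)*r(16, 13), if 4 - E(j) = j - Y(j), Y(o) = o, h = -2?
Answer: 64/7 ≈ 9.1429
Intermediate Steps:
r(X, l) = X/7
E(j) = 4 (E(j) = 4 - (j - j) = 4 - 1*0 = 4 + 0 = 4)
E(h)*r(16, 13) = 4*((⅐)*16) = 4*(16/7) = 64/7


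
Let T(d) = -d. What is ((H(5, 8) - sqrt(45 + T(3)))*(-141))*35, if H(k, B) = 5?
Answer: -24675 + 4935*sqrt(42) ≈ 7307.5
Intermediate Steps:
((H(5, 8) - sqrt(45 + T(3)))*(-141))*35 = ((5 - sqrt(45 - 1*3))*(-141))*35 = ((5 - sqrt(45 - 3))*(-141))*35 = ((5 - sqrt(42))*(-141))*35 = (-705 + 141*sqrt(42))*35 = -24675 + 4935*sqrt(42)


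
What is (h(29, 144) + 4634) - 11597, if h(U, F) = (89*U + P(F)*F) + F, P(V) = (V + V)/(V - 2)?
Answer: -280162/71 ≈ -3945.9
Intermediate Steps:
P(V) = 2*V/(-2 + V) (P(V) = (2*V)/(-2 + V) = 2*V/(-2 + V))
h(U, F) = F + 89*U + 2*F²/(-2 + F) (h(U, F) = (89*U + (2*F/(-2 + F))*F) + F = (89*U + 2*F²/(-2 + F)) + F = F + 89*U + 2*F²/(-2 + F))
(h(29, 144) + 4634) - 11597 = ((2*144² + (-2 + 144)*(144 + 89*29))/(-2 + 144) + 4634) - 11597 = ((2*20736 + 142*(144 + 2581))/142 + 4634) - 11597 = ((41472 + 142*2725)/142 + 4634) - 11597 = ((41472 + 386950)/142 + 4634) - 11597 = ((1/142)*428422 + 4634) - 11597 = (214211/71 + 4634) - 11597 = 543225/71 - 11597 = -280162/71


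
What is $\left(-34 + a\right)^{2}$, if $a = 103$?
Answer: $4761$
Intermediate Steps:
$\left(-34 + a\right)^{2} = \left(-34 + 103\right)^{2} = 69^{2} = 4761$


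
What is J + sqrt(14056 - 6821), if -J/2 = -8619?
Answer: 17238 + sqrt(7235) ≈ 17323.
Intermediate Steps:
J = 17238 (J = -2*(-8619) = 17238)
J + sqrt(14056 - 6821) = 17238 + sqrt(14056 - 6821) = 17238 + sqrt(7235)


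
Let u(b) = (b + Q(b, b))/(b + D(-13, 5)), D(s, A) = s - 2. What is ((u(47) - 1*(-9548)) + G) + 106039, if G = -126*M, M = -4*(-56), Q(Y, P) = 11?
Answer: 1397837/16 ≈ 87365.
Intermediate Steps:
M = 224
D(s, A) = -2 + s
u(b) = (11 + b)/(-15 + b) (u(b) = (b + 11)/(b + (-2 - 13)) = (11 + b)/(b - 15) = (11 + b)/(-15 + b))
G = -28224 (G = -126*224 = -28224)
((u(47) - 1*(-9548)) + G) + 106039 = (((11 + 47)/(-15 + 47) - 1*(-9548)) - 28224) + 106039 = ((58/32 + 9548) - 28224) + 106039 = (((1/32)*58 + 9548) - 28224) + 106039 = ((29/16 + 9548) - 28224) + 106039 = (152797/16 - 28224) + 106039 = -298787/16 + 106039 = 1397837/16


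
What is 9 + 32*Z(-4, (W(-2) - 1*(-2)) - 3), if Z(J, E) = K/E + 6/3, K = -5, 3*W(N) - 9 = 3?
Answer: 59/3 ≈ 19.667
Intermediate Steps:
W(N) = 4 (W(N) = 3 + (1/3)*3 = 3 + 1 = 4)
Z(J, E) = 2 - 5/E (Z(J, E) = -5/E + 6/3 = -5/E + 6*(1/3) = -5/E + 2 = 2 - 5/E)
9 + 32*Z(-4, (W(-2) - 1*(-2)) - 3) = 9 + 32*(2 - 5/((4 - 1*(-2)) - 3)) = 9 + 32*(2 - 5/((4 + 2) - 3)) = 9 + 32*(2 - 5/(6 - 3)) = 9 + 32*(2 - 5/3) = 9 + 32*(1/3) = 9 + 32/3 = 59/3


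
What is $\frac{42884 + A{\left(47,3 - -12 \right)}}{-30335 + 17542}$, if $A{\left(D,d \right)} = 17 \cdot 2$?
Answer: $- \frac{42918}{12793} \approx -3.3548$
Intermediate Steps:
$A{\left(D,d \right)} = 34$
$\frac{42884 + A{\left(47,3 - -12 \right)}}{-30335 + 17542} = \frac{42884 + 34}{-30335 + 17542} = \frac{42918}{-12793} = 42918 \left(- \frac{1}{12793}\right) = - \frac{42918}{12793}$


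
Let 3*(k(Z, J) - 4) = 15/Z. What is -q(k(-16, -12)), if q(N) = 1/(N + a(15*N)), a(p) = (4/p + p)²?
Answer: -200505600/615785858401 ≈ -0.00032561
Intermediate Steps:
k(Z, J) = 4 + 5/Z (k(Z, J) = 4 + (15/Z)/3 = 4 + 5/Z)
a(p) = (p + 4/p)²
q(N) = 1/(N + (4 + 225*N²)²/(225*N²)) (q(N) = 1/(N + (4 + (15*N)²)²/(15*N)²) = 1/(N + (1/(225*N²))*(4 + 225*N²)²) = 1/(N + (4 + 225*N²)²/(225*N²)))
-q(k(-16, -12)) = -225*(4 + 5/(-16))²/((4 + 225*(4 + 5/(-16))²)² + 225*(4 + 5/(-16))³) = -225*(4 + 5*(-1/16))²/((4 + 225*(4 + 5*(-1/16))²)² + 225*(4 + 5*(-1/16))³) = -225*(4 - 5/16)²/((4 + 225*(4 - 5/16)²)² + 225*(4 - 5/16)³) = -225*(59/16)²/((4 + 225*(59/16)²)² + 225*(59/16)³) = -225*3481/(256*((4 + 225*(3481/256))² + 225*(205379/4096))) = -225*3481/(256*((4 + 783225/256)² + 46210275/4096)) = -225*3481/(256*((784249/256)² + 46210275/4096)) = -225*3481/(256*(615046494001/65536 + 46210275/4096)) = -225*3481/(256*615785858401/65536) = -225*3481*65536/(256*615785858401) = -1*200505600/615785858401 = -200505600/615785858401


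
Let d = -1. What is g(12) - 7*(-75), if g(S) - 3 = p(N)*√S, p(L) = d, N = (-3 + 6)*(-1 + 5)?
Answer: 528 - 2*√3 ≈ 524.54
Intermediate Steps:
N = 12 (N = 3*4 = 12)
p(L) = -1
g(S) = 3 - √S
g(12) - 7*(-75) = (3 - √12) - 7*(-75) = (3 - 2*√3) + 525 = 528 - 2*√3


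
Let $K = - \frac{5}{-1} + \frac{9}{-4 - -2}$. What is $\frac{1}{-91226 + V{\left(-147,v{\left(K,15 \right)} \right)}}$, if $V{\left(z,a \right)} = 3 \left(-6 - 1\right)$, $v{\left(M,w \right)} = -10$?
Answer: $- \frac{1}{91247} \approx -1.0959 \cdot 10^{-5}$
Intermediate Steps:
$K = \frac{1}{2}$ ($K = \left(-5\right) \left(-1\right) + \frac{9}{-4 + 2} = 5 + \frac{9}{-2} = 5 + 9 \left(- \frac{1}{2}\right) = 5 - \frac{9}{2} = \frac{1}{2} \approx 0.5$)
$V{\left(z,a \right)} = -21$ ($V{\left(z,a \right)} = 3 \left(-7\right) = -21$)
$\frac{1}{-91226 + V{\left(-147,v{\left(K,15 \right)} \right)}} = \frac{1}{-91226 - 21} = \frac{1}{-91247} = - \frac{1}{91247}$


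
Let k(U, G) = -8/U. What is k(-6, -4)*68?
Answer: 272/3 ≈ 90.667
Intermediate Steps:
k(-6, -4)*68 = -8/(-6)*68 = -8*(-⅙)*68 = (4/3)*68 = 272/3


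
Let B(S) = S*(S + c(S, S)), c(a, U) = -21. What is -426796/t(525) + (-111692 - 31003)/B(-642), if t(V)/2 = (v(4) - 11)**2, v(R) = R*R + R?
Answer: -10093729267/3830814 ≈ -2634.9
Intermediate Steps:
v(R) = R + R**2 (v(R) = R**2 + R = R + R**2)
B(S) = S*(-21 + S) (B(S) = S*(S - 21) = S*(-21 + S))
t(V) = 162 (t(V) = 2*(4*(1 + 4) - 11)**2 = 2*(4*5 - 11)**2 = 2*(20 - 11)**2 = 2*9**2 = 2*81 = 162)
-426796/t(525) + (-111692 - 31003)/B(-642) = -426796/162 + (-111692 - 31003)/((-642*(-21 - 642))) = -426796*1/162 - 142695/((-642*(-663))) = -213398/81 - 142695/425646 = -213398/81 - 142695*1/425646 = -213398/81 - 15855/47294 = -10093729267/3830814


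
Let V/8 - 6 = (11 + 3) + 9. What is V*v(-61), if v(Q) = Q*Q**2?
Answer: -52659592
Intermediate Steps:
v(Q) = Q**3
V = 232 (V = 48 + 8*((11 + 3) + 9) = 48 + 8*(14 + 9) = 48 + 8*23 = 48 + 184 = 232)
V*v(-61) = 232*(-61)**3 = 232*(-226981) = -52659592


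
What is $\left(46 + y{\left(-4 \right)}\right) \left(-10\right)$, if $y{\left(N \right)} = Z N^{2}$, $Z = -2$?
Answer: $-140$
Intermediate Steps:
$y{\left(N \right)} = - 2 N^{2}$
$\left(46 + y{\left(-4 \right)}\right) \left(-10\right) = \left(46 - 2 \left(-4\right)^{2}\right) \left(-10\right) = \left(46 - 32\right) \left(-10\right) = 14 \left(-10\right) = -140$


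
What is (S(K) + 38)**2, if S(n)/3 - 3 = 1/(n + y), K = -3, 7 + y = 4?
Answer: 8649/4 ≈ 2162.3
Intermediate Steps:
y = -3 (y = -7 + 4 = -3)
S(n) = 9 + 3/(-3 + n) (S(n) = 9 + 3/(n - 3) = 9 + 3/(-3 + n))
(S(K) + 38)**2 = (3*(-8 + 3*(-3))/(-3 - 3) + 38)**2 = (3*(-8 - 9)/(-6) + 38)**2 = (3*(-1/6)*(-17) + 38)**2 = (17/2 + 38)**2 = (93/2)**2 = 8649/4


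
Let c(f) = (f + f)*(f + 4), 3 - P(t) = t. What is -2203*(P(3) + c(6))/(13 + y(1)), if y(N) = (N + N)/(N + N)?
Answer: -132180/7 ≈ -18883.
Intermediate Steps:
P(t) = 3 - t
y(N) = 1 (y(N) = (2*N)/((2*N)) = (2*N)*(1/(2*N)) = 1)
c(f) = 2*f*(4 + f) (c(f) = (2*f)*(4 + f) = 2*f*(4 + f))
-2203*(P(3) + c(6))/(13 + y(1)) = -2203*((3 - 1*3) + 2*6*(4 + 6))/(13 + 1) = -2203*((3 - 3) + 2*6*10)/14 = -2203*(0 + 120)/14 = -264360/14 = -2203*60/7 = -132180/7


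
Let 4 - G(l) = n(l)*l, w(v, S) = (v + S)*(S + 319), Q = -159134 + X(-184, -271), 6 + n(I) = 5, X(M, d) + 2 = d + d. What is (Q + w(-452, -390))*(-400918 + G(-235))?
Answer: 40073180504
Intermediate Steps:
X(M, d) = -2 + 2*d (X(M, d) = -2 + (d + d) = -2 + 2*d)
n(I) = -1 (n(I) = -6 + 5 = -1)
Q = -159678 (Q = -159134 + (-2 + 2*(-271)) = -159134 + (-2 - 542) = -159134 - 544 = -159678)
w(v, S) = (319 + S)*(S + v) (w(v, S) = (S + v)*(319 + S) = (319 + S)*(S + v))
G(l) = 4 + l (G(l) = 4 - (-1)*l = 4 + l)
(Q + w(-452, -390))*(-400918 + G(-235)) = (-159678 + ((-390)**2 + 319*(-390) + 319*(-452) - 390*(-452)))*(-400918 + (4 - 235)) = (-159678 + (152100 - 124410 - 144188 + 176280))*(-400918 - 231) = (-159678 + 59782)*(-401149) = -99896*(-401149) = 40073180504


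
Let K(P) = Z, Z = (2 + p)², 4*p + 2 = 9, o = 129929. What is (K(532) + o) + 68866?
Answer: 3180945/16 ≈ 1.9881e+5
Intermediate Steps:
p = 7/4 (p = -½ + (¼)*9 = -½ + 9/4 = 7/4 ≈ 1.7500)
Z = 225/16 (Z = (2 + 7/4)² = (15/4)² = 225/16 ≈ 14.063)
K(P) = 225/16
(K(532) + o) + 68866 = (225/16 + 129929) + 68866 = 2079089/16 + 68866 = 3180945/16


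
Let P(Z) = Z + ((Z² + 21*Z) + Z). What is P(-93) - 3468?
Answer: 3042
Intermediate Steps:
P(Z) = Z² + 23*Z (P(Z) = Z + (Z² + 22*Z) = Z² + 23*Z)
P(-93) - 3468 = -93*(23 - 93) - 3468 = -93*(-70) - 3468 = 6510 - 3468 = 3042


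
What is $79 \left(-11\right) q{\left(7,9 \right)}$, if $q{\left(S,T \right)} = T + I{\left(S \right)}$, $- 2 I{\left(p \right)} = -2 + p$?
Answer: $- \frac{11297}{2} \approx -5648.5$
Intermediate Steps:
$I{\left(p \right)} = 1 - \frac{p}{2}$ ($I{\left(p \right)} = - \frac{-2 + p}{2} = 1 - \frac{p}{2}$)
$q{\left(S,T \right)} = 1 + T - \frac{S}{2}$ ($q{\left(S,T \right)} = T - \left(-1 + \frac{S}{2}\right) = 1 + T - \frac{S}{2}$)
$79 \left(-11\right) q{\left(7,9 \right)} = 79 \left(-11\right) \left(1 + 9 - \frac{7}{2}\right) = - 869 \left(1 + 9 - \frac{7}{2}\right) = \left(-869\right) \frac{13}{2} = - \frac{11297}{2}$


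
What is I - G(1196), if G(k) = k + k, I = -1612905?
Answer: -1615297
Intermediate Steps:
G(k) = 2*k
I - G(1196) = -1612905 - 2*1196 = -1612905 - 1*2392 = -1612905 - 2392 = -1615297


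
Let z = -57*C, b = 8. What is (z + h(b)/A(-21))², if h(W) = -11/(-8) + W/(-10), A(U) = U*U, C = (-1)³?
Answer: 1011036283009/311169600 ≈ 3249.1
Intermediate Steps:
C = -1
A(U) = U²
h(W) = 11/8 - W/10 (h(W) = -11*(-⅛) + W*(-⅒) = 11/8 - W/10)
z = 57 (z = -57*(-1) = 57)
(z + h(b)/A(-21))² = (57 + (11/8 - ⅒*8)/((-21)²))² = (57 + (11/8 - ⅘)/441)² = (57 + (23/40)*(1/441))² = (57 + 23/17640)² = (1005503/17640)² = 1011036283009/311169600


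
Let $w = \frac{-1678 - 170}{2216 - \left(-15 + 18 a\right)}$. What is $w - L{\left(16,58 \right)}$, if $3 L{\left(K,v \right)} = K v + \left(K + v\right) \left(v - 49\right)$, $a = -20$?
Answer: $- \frac{4135598}{7773} \approx -532.05$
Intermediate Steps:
$w = - \frac{1848}{2591}$ ($w = \frac{-1678 - 170}{2216 + \left(15 - -360\right)} = - \frac{1848}{2216 + \left(15 + 360\right)} = - \frac{1848}{2216 + 375} = - \frac{1848}{2591} \approx -0.71324$)
$L{\left(K,v \right)} = \frac{K v}{3} + \frac{\left(-49 + v\right) \left(K + v\right)}{3}$ ($L{\left(K,v \right)} = \frac{K v + \left(K + v\right) \left(v - 49\right)}{3} = \frac{K v + \left(K + v\right) \left(-49 + v\right)}{3} = \frac{K v + \left(-49 + v\right) \left(K + v\right)}{3} = \frac{K v}{3} + \frac{\left(-49 + v\right) \left(K + v\right)}{3}$)
$w - L{\left(16,58 \right)} = - \frac{1848}{2591} - \left(\left(- \frac{49}{3}\right) 16 - \frac{2842}{3} + \frac{58^{2}}{3} + \frac{2}{3} \cdot 16 \cdot 58\right) = - \frac{1848}{2591} - \left(- \frac{784}{3} - \frac{2842}{3} + \frac{1}{3} \cdot 3364 + \frac{1856}{3}\right) = - \frac{1848}{2591} - \left(- \frac{784}{3} - \frac{2842}{3} + \frac{3364}{3} + \frac{1856}{3}\right) = - \frac{1848}{2591} - \frac{1594}{3} = - \frac{4135598}{7773}$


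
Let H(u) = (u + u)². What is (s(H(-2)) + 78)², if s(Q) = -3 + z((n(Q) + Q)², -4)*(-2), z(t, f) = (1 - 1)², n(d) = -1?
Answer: 5625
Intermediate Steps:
H(u) = 4*u² (H(u) = (2*u)² = 4*u²)
z(t, f) = 0 (z(t, f) = 0² = 0)
s(Q) = -3 (s(Q) = -3 + 0*(-2) = -3 + 0 = -3)
(s(H(-2)) + 78)² = (-3 + 78)² = 75² = 5625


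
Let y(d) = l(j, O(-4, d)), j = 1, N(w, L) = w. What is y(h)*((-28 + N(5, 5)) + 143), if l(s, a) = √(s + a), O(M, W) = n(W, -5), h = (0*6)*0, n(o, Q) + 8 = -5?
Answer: 240*I*√3 ≈ 415.69*I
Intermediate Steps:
n(o, Q) = -13 (n(o, Q) = -8 - 5 = -13)
h = 0 (h = 0*0 = 0)
O(M, W) = -13
l(s, a) = √(a + s)
y(d) = 2*I*√3 (y(d) = √(-13 + 1) = √(-12) = 2*I*√3)
y(h)*((-28 + N(5, 5)) + 143) = (2*I*√3)*((-28 + 5) + 143) = (2*I*√3)*(-23 + 143) = (2*I*√3)*120 = 240*I*√3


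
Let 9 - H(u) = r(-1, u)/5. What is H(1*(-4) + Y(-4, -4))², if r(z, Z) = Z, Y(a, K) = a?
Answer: 2809/25 ≈ 112.36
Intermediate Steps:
H(u) = 9 - u/5
H(1*(-4) + Y(-4, -4))² = (9 - (1*(-4) - 4)/5)² = (9 - (-4 - 4)/5)² = (9 - ⅕*(-8))² = (9 + 8/5)² = (53/5)² = 2809/25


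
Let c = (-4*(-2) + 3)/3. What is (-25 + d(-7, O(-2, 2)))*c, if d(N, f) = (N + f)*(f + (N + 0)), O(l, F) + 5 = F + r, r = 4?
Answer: 121/3 ≈ 40.333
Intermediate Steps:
O(l, F) = -1 + F (O(l, F) = -5 + (F + 4) = -5 + (4 + F) = -1 + F)
c = 11/3 (c = (8 + 3)*(⅓) = 11*(⅓) = 11/3 ≈ 3.6667)
d(N, f) = (N + f)² (d(N, f) = (N + f)*(f + N) = (N + f)*(N + f) = (N + f)²)
(-25 + d(-7, O(-2, 2)))*c = (-25 + (-7 + (-1 + 2))²)*(11/3) = (-25 + (-7 + 1)²)*(11/3) = (-25 + (-6)²)*(11/3) = (-25 + 36)*(11/3) = 11*(11/3) = 121/3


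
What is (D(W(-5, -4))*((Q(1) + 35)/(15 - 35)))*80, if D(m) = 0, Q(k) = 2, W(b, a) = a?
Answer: 0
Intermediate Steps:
(D(W(-5, -4))*((Q(1) + 35)/(15 - 35)))*80 = (0*((2 + 35)/(15 - 35)))*80 = (0*(37/(-20)))*80 = (0*(37*(-1/20)))*80 = (0*(-37/20))*80 = 0*80 = 0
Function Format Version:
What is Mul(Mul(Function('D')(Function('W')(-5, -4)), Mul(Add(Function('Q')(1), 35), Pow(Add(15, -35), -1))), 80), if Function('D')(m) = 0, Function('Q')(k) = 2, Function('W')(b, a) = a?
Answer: 0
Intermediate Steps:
Mul(Mul(Function('D')(Function('W')(-5, -4)), Mul(Add(Function('Q')(1), 35), Pow(Add(15, -35), -1))), 80) = Mul(Mul(0, Mul(Add(2, 35), Pow(Add(15, -35), -1))), 80) = Mul(Mul(0, Mul(37, Pow(-20, -1))), 80) = Mul(Mul(0, Mul(37, Rational(-1, 20))), 80) = Mul(Mul(0, Rational(-37, 20)), 80) = Mul(0, 80) = 0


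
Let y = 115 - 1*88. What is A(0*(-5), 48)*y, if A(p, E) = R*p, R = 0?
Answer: 0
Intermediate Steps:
A(p, E) = 0 (A(p, E) = 0*p = 0)
y = 27 (y = 115 - 88 = 27)
A(0*(-5), 48)*y = 0*27 = 0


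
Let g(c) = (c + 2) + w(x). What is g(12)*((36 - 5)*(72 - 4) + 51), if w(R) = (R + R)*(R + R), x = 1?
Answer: 38862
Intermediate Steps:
w(R) = 4*R² (w(R) = (2*R)*(2*R) = 4*R²)
g(c) = 6 + c (g(c) = (c + 2) + 4*1² = (2 + c) + 4*1 = (2 + c) + 4 = 6 + c)
g(12)*((36 - 5)*(72 - 4) + 51) = (6 + 12)*((36 - 5)*(72 - 4) + 51) = 18*(31*68 + 51) = 18*(2108 + 51) = 18*2159 = 38862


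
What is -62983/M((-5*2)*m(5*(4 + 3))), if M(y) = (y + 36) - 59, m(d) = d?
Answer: 62983/373 ≈ 168.86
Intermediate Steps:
M(y) = -23 + y (M(y) = (36 + y) - 59 = -23 + y)
-62983/M((-5*2)*m(5*(4 + 3))) = -62983/(-23 + (-5*2)*(5*(4 + 3))) = -62983/(-23 - 50*7) = -62983/(-23 - 10*35) = -62983/(-23 - 350) = -62983/(-373) = -62983*(-1/373) = 62983/373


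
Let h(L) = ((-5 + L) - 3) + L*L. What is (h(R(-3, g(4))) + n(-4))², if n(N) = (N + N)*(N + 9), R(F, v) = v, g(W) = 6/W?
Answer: 31329/16 ≈ 1958.1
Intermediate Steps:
h(L) = -8 + L + L² (h(L) = (-8 + L) + L² = -8 + L + L²)
n(N) = 2*N*(9 + N) (n(N) = (2*N)*(9 + N) = 2*N*(9 + N))
(h(R(-3, g(4))) + n(-4))² = ((-8 + 6/4 + (6/4)²) + 2*(-4)*(9 - 4))² = ((-8 + 6*(¼) + (6*(¼))²) + 2*(-4)*5)² = ((-8 + 3/2 + (3/2)²) - 40)² = ((-8 + 3/2 + 9/4) - 40)² = (-17/4 - 40)² = (-177/4)² = 31329/16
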